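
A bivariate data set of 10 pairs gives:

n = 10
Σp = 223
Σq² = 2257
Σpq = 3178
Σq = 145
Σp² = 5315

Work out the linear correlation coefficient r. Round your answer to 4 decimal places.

r = (nΣpq − ΣpΣq) / √[(nΣp² − (Σp)²)(nΣq² − (Σq)²)]
Numerator: 10×3178 − 223×145 = -555
Denominator: √[(53150 − 49729)(22570 − 21025)] = √[3421 × 1545] = 2299.0096
r = -555 / 2299.0096 ≈ -0.2414

-0.2414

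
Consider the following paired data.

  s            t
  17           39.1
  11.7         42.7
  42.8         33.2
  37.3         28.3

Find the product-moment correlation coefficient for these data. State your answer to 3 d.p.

n = 4, Σs = 108.8, Σt = 143.3, Σs² = 3649.02, Σt² = 5255.23, Σst = 3640.84
nΣst − ΣsΣt = 14563.36 − 15591.04 = -1027.68
nΣs² − (Σs)² = 14596.08 − 11837.44 = 2758.64; nΣt² − (Σt)² = 21020.92 − 20534.89 = 486.03
r = -1027.68 / √(2758.64 × 486.03) = -1027.68 / 1157.9213 ≈ -0.888

-0.888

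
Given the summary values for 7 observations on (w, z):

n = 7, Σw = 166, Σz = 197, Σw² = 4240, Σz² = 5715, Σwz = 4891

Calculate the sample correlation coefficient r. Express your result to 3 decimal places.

r = (nΣwz − ΣwΣz) / √[(nΣw² − (Σw)²)(nΣz² − (Σz)²)]
Numerator: 7×4891 − 166×197 = 1535
Denominator: √[(29680 − 27556)(40005 − 38809)] = √[2124 × 1196] = 1593.8331
r = 1535 / 1593.8331 ≈ 0.963

0.963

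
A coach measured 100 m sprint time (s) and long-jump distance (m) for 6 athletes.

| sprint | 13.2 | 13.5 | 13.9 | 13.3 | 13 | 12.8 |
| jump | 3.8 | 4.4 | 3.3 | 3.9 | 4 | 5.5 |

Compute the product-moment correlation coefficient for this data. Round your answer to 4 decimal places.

-0.7269

n = 6, Σx = 79.7, Σy = 24.9, Σx² = 1059.43, Σy² = 106.15, Σxy = 329.7
nΣxy − ΣxΣy = 1978.2 − 1984.53 = -6.33
nΣx² − (Σx)² = 6356.58 − 6352.09 = 4.49; nΣy² − (Σy)² = 636.9 − 620.01 = 16.89
r = -6.33 / √(4.49 × 16.89) = -6.33 / 8.7084 ≈ -0.7269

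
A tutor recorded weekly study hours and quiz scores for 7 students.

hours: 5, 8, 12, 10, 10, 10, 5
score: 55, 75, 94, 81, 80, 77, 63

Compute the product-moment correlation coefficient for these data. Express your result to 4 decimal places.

n = 7, Σx = 60, Σy = 525, Σx² = 558, Σy² = 40345, Σxy = 4698
nΣxy − ΣxΣy = 32886 − 31500 = 1386
nΣx² − (Σx)² = 3906 − 3600 = 306; nΣy² − (Σy)² = 282415 − 275625 = 6790
r = 1386 / √(306 × 6790) = 1386 / 1441.4368 ≈ 0.9615

0.9615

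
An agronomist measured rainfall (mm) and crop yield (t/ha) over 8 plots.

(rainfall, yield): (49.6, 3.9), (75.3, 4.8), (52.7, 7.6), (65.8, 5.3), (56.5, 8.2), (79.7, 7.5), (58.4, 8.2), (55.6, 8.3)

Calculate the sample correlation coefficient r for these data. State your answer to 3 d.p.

n = 8, Σx = 493.6, Σy = 53.8, Σx² = 31283.44, Σy² = 383.72, Σxy = 3305.55
nΣxy − ΣxΣy = 26444.4 − 26555.68 = -111.28
nΣx² − (Σx)² = 250267.52 − 243640.96 = 6626.56; nΣy² − (Σy)² = 3069.76 − 2894.44 = 175.32
r = -111.28 / √(6626.56 × 175.32) = -111.28 / 1077.8537 ≈ -0.103

-0.103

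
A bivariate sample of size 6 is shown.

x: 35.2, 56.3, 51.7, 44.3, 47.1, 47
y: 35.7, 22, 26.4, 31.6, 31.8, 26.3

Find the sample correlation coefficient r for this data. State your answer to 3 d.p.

n = 6, Σx = 281.6, Σy = 173.8, Σx² = 13471.52, Σy² = 5156.94, Σxy = 7993.88
nΣxy − ΣxΣy = 47963.28 − 48942.08 = -978.8
nΣx² − (Σx)² = 80829.12 − 79298.56 = 1530.56; nΣy² − (Σy)² = 30941.64 − 30206.44 = 735.2
r = -978.8 / √(1530.56 × 735.2) = -978.8 / 1060.7864 ≈ -0.923

-0.923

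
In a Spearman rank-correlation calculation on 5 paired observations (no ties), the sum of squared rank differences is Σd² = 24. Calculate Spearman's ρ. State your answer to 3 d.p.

ρ = 1 − 6Σd² / [n(n²−1)] = 1 − 6×24 / (5×24)
  = 1 − 144/120 = 1 − 1.2000 ≈ -0.200

-0.200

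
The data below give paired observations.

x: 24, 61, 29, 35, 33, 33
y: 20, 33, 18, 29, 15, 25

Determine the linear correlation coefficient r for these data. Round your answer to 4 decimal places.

n = 6, Σx = 215, Σy = 140, Σx² = 8541, Σy² = 3504, Σxy = 5350
nΣxy − ΣxΣy = 32100 − 30100 = 2000
nΣx² − (Σx)² = 51246 − 46225 = 5021; nΣy² − (Σy)² = 21024 − 19600 = 1424
r = 2000 / √(5021 × 1424) = 2000 / 2673.9304 ≈ 0.7480

0.7480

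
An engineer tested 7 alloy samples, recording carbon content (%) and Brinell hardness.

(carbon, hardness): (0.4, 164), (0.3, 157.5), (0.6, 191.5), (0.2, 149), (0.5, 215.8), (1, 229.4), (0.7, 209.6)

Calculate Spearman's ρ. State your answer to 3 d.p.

Rank carbon: 3, 2, 5, 1, 4, 7, 6
Rank hardness: 3, 2, 4, 1, 6, 7, 5
d = rank(carbon) − rank(hardness): 0, 0, 1, 0, -2, 0, 1; Σd² = 6
ρ = 1 − 6Σd² / [n(n²−1)] = 1 − 6×6 / (7×48) = 1 − 36/336 ≈ 0.893

0.893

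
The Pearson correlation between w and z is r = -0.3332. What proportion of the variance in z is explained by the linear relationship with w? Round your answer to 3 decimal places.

0.111

r² = (-0.3332)² = 0.111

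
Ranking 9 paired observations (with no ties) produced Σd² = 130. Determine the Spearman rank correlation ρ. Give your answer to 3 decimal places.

-0.083

ρ = 1 − 6Σd² / [n(n²−1)] = 1 − 6×130 / (9×80)
  = 1 − 780/720 = 1 − 1.0833 ≈ -0.083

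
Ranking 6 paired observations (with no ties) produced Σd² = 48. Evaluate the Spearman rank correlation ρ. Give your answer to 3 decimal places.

ρ = 1 − 6Σd² / [n(n²−1)] = 1 − 6×48 / (6×35)
  = 1 − 288/210 = 1 − 1.3714 ≈ -0.371

-0.371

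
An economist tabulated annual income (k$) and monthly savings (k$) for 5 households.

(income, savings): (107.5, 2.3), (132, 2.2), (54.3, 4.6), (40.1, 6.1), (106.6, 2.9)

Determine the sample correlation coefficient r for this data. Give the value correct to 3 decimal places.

-0.962

n = 5, Σx = 440.5, Σy = 18.1, Σx² = 44900.31, Σy² = 76.91, Σxy = 1341.18
nΣxy − ΣxΣy = 6705.9 − 7973.05 = -1267.15
nΣx² − (Σx)² = 224501.55 − 194040.25 = 30461.3; nΣy² − (Σy)² = 384.55 − 327.61 = 56.94
r = -1267.15 / √(30461.3 × 56.94) = -1267.15 / 1316.9914 ≈ -0.962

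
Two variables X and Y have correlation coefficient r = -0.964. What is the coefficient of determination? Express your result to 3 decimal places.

0.929

r² = (-0.964)² = 0.929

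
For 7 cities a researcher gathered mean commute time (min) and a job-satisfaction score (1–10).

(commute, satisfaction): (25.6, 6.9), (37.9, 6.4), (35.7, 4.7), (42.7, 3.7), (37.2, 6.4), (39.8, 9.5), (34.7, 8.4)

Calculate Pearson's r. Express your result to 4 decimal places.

n = 7, Σx = 253.6, Σy = 46, Σx² = 9361.52, Σy² = 326.12, Σxy = 1652.64
nΣxy − ΣxΣy = 11568.48 − 11665.6 = -97.12
nΣx² − (Σx)² = 65530.64 − 64312.96 = 1217.68; nΣy² − (Σy)² = 2282.84 − 2116 = 166.84
r = -97.12 / √(1217.68 × 166.84) = -97.12 / 450.7302 ≈ -0.2155

-0.2155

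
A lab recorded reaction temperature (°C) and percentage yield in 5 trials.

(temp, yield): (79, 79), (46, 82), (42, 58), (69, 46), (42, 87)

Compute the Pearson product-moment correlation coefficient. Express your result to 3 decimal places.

n = 5, Σx = 278, Σy = 352, Σx² = 16646, Σy² = 26014, Σxy = 19277
nΣxy − ΣxΣy = 96385 − 97856 = -1471
nΣx² − (Σx)² = 83230 − 77284 = 5946; nΣy² − (Σy)² = 130070 − 123904 = 6166
r = -1471 / √(5946 × 6166) = -1471 / 6055.0009 ≈ -0.243

-0.243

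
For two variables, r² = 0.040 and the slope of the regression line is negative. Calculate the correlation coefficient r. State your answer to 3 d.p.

|r| = √0.040 = 0.200
The association is negative, so r = −0.200.

-0.200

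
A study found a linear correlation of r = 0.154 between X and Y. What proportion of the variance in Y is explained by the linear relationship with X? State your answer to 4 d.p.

r² = (0.154)² = 0.0237

0.0237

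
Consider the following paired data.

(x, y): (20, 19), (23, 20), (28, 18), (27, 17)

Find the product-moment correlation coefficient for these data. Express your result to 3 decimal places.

-0.698

n = 4, Σx = 98, Σy = 74, Σx² = 2442, Σy² = 1374, Σxy = 1803
nΣxy − ΣxΣy = 7212 − 7252 = -40
nΣx² − (Σx)² = 9768 − 9604 = 164; nΣy² − (Σy)² = 5496 − 5476 = 20
r = -40 / √(164 × 20) = -40 / 57.2713 ≈ -0.698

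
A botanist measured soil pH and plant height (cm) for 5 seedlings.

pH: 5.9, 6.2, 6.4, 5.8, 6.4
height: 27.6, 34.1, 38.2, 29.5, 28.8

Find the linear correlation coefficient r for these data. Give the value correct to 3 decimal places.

n = 5, Σx = 30.7, Σy = 158.2, Σx² = 188.81, Σy² = 5083.5, Σxy = 974.16
nΣxy − ΣxΣy = 4870.8 − 4856.74 = 14.06
nΣx² − (Σx)² = 944.05 − 942.49 = 1.56; nΣy² − (Σy)² = 25417.5 − 25027.24 = 390.26
r = 14.06 / √(1.56 × 390.26) = 14.06 / 24.6740 ≈ 0.570

0.570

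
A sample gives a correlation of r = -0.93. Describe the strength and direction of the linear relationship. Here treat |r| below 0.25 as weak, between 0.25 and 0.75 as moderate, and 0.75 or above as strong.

r = -0.93 < 0 so the relationship is negative.
|r| = 0.93, which falls in the strong range.

strong negative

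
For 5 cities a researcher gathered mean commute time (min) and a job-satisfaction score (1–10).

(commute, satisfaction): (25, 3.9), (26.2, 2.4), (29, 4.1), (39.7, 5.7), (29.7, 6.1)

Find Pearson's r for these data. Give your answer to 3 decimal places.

n = 5, Σx = 149.6, Σy = 22.2, Σx² = 4610.62, Σy² = 107.48, Σxy = 686.74
nΣxy − ΣxΣy = 3433.7 − 3321.12 = 112.58
nΣx² − (Σx)² = 23053.1 − 22380.16 = 672.94; nΣy² − (Σy)² = 537.4 − 492.84 = 44.56
r = 112.58 / √(672.94 × 44.56) = 112.58 / 173.1653 ≈ 0.650

0.650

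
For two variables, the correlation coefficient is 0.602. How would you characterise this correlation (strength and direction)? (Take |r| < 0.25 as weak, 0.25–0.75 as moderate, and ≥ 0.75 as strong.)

moderate positive

r = 0.602 > 0 so the relationship is positive.
|r| = 0.602, which falls in the moderate range.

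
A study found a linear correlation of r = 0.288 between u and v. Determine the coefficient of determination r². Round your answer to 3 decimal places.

r² = (0.288)² = 0.083

0.083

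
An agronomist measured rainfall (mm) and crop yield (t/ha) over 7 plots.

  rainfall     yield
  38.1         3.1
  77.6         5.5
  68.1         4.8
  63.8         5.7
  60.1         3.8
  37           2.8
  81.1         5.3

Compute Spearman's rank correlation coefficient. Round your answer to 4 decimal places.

0.7500

Rank rainfall: 2, 6, 5, 4, 3, 1, 7
Rank yield: 2, 6, 4, 7, 3, 1, 5
d = rank(rainfall) − rank(yield): 0, 0, 1, -3, 0, 0, 2; Σd² = 14
ρ = 1 − 6Σd² / [n(n²−1)] = 1 − 6×14 / (7×48) = 1 − 84/336 ≈ 0.7500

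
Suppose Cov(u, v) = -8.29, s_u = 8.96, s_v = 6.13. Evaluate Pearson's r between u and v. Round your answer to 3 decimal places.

r = Cov(u,v) / (s_u · s_v) = -8.29 / (8.96 × 6.13)
  = -8.29 / 54.9248 ≈ -0.151

-0.151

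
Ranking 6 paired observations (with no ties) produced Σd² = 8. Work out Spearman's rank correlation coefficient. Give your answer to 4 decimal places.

0.7714

ρ = 1 − 6Σd² / [n(n²−1)] = 1 − 6×8 / (6×35)
  = 1 − 48/210 = 1 − 0.22857 ≈ 0.7714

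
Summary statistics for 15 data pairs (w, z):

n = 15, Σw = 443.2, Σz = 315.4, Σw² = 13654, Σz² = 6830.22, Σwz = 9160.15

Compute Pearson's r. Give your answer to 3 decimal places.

-0.477

r = (nΣwz − ΣwΣz) / √[(nΣw² − (Σw)²)(nΣz² − (Σz)²)]
Numerator: 15×9160.15 − 443.2×315.4 = -2383.03
Denominator: √[(204810 − 196426.24)(102453.3 − 99477.16)] = √[8383.76 × 2976.14] = 4995.1220
r = -2383.03 / 4995.1220 ≈ -0.477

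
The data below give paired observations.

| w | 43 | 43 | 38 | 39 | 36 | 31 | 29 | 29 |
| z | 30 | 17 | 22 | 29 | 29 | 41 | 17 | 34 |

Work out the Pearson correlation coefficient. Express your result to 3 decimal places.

-0.303

n = 8, Σw = 288, Σz = 219, Σw² = 10602, Σz² = 6481, Σwz = 7782
nΣwz − ΣwΣz = 62256 − 63072 = -816
nΣw² − (Σw)² = 84816 − 82944 = 1872; nΣz² − (Σz)² = 51848 − 47961 = 3887
r = -816 / √(1872 × 3887) = -816 / 2697.4922 ≈ -0.303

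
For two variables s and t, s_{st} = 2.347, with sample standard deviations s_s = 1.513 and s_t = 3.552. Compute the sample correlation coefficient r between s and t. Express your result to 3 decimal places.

0.437

r = Cov(s,t) / (s_s · s_t) = 2.347 / (1.513 × 3.552)
  = 2.347 / 5.3742 ≈ 0.437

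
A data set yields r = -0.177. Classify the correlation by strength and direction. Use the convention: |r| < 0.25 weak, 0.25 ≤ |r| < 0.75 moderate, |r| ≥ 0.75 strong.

r = -0.177 < 0 so the relationship is negative.
|r| = 0.177, which falls in the weak range.

weak negative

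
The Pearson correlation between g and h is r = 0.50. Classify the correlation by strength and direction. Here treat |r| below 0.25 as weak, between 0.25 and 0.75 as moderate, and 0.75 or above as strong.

r = 0.50 > 0 so the relationship is positive.
|r| = 0.50, which falls in the moderate range.

moderate positive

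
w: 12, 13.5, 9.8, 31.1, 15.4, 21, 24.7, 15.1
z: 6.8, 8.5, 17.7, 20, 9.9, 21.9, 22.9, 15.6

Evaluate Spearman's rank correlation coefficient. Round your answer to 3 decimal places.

0.667

Rank w: 2, 3, 1, 8, 5, 6, 7, 4
Rank z: 1, 2, 5, 6, 3, 7, 8, 4
d = rank(w) − rank(z): 1, 1, -4, 2, 2, -1, -1, 0; Σd² = 28
ρ = 1 − 6Σd² / [n(n²−1)] = 1 − 6×28 / (8×63) = 1 − 168/504 ≈ 0.667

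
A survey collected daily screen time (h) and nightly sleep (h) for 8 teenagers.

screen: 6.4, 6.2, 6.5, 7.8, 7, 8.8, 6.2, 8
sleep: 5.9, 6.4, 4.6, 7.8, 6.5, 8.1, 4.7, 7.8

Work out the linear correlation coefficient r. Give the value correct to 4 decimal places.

n = 8, Σx = 56.9, Σy = 51.8, Σx² = 411.37, Σy² = 348.56, Σxy = 376.5
nΣxy − ΣxΣy = 3012 − 2947.42 = 64.58
nΣx² − (Σx)² = 3290.96 − 3237.61 = 53.35; nΣy² − (Σy)² = 2788.48 − 2683.24 = 105.24
r = 64.58 / √(53.35 × 105.24) = 64.58 / 74.9303 ≈ 0.8619

0.8619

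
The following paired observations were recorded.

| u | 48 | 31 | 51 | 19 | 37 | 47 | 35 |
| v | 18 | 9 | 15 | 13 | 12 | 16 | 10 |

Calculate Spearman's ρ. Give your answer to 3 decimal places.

0.679

Rank u: 6, 2, 7, 1, 4, 5, 3
Rank v: 7, 1, 5, 4, 3, 6, 2
d = rank(u) − rank(v): -1, 1, 2, -3, 1, -1, 1; Σd² = 18
ρ = 1 − 6Σd² / [n(n²−1)] = 1 − 6×18 / (7×48) = 1 − 108/336 ≈ 0.679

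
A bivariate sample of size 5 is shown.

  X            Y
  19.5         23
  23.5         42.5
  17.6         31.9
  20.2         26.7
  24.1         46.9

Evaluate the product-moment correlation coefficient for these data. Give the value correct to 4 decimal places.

n = 5, ΣX = 104.9, ΣY = 171, ΣX² = 2231.11, ΣY² = 6265.36, ΣXY = 3678.32
nΣXY − ΣXΣY = 18391.6 − 17937.9 = 453.7
nΣX² − (ΣX)² = 11155.55 − 11004.01 = 151.54; nΣY² − (ΣY)² = 31326.8 − 29241 = 2085.8
r = 453.7 / √(151.54 × 2085.8) = 453.7 / 562.2118 ≈ 0.8070

0.8070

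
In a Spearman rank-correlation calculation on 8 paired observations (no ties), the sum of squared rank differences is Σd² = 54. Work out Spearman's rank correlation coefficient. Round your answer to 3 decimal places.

0.357

ρ = 1 − 6Σd² / [n(n²−1)] = 1 − 6×54 / (8×63)
  = 1 − 324/504 = 1 − 0.6429 ≈ 0.357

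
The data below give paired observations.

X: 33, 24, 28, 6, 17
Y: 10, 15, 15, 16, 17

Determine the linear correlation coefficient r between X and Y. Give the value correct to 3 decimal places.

-0.721

n = 5, ΣX = 108, ΣY = 73, ΣX² = 2774, ΣY² = 1095, ΣXY = 1495
nΣXY − ΣXΣY = 7475 − 7884 = -409
nΣX² − (ΣX)² = 13870 − 11664 = 2206; nΣY² − (ΣY)² = 5475 − 5329 = 146
r = -409 / √(2206 × 146) = -409 / 567.5174 ≈ -0.721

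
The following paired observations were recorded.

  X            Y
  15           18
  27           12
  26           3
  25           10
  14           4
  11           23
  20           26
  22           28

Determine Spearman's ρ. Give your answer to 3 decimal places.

Rank X: 3, 8, 7, 6, 2, 1, 4, 5
Rank Y: 5, 4, 1, 3, 2, 6, 7, 8
d = rank(X) − rank(Y): -2, 4, 6, 3, 0, -5, -3, -3; Σd² = 108
ρ = 1 − 6Σd² / [n(n²−1)] = 1 − 6×108 / (8×63) = 1 − 648/504 ≈ -0.286

-0.286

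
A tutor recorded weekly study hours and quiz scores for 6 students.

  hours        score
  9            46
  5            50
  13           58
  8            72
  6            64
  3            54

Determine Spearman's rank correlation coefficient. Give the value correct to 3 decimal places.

Rank hours: 5, 2, 6, 4, 3, 1
Rank score: 1, 2, 4, 6, 5, 3
d = rank(hours) − rank(score): 4, 0, 2, -2, -2, -2; Σd² = 32
ρ = 1 − 6Σd² / [n(n²−1)] = 1 − 6×32 / (6×35) = 1 − 192/210 ≈ 0.086

0.086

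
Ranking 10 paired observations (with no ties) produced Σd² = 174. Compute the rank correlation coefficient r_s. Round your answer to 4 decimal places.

-0.0545

ρ = 1 − 6Σd² / [n(n²−1)] = 1 − 6×174 / (10×99)
  = 1 − 1044/990 = 1 − 1.05455 ≈ -0.0545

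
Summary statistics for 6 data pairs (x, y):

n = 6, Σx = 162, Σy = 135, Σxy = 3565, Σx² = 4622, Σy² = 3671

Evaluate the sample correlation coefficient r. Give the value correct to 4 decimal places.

r = (nΣxy − ΣxΣy) / √[(nΣx² − (Σx)²)(nΣy² − (Σy)²)]
Numerator: 6×3565 − 162×135 = -480
Denominator: √[(27732 − 26244)(22026 − 18225)] = √[1488 × 3801] = 2378.2111
r = -480 / 2378.2111 ≈ -0.2018

-0.2018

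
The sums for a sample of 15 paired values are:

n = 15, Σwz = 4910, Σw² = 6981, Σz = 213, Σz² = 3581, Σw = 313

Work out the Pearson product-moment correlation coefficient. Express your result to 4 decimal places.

0.9304

r = (nΣwz − ΣwΣz) / √[(nΣw² − (Σw)²)(nΣz² − (Σz)²)]
Numerator: 15×4910 − 313×213 = 6981
Denominator: √[(104715 − 97969)(53715 − 45369)] = √[6746 × 8346] = 7503.4736
r = 6981 / 7503.4736 ≈ 0.9304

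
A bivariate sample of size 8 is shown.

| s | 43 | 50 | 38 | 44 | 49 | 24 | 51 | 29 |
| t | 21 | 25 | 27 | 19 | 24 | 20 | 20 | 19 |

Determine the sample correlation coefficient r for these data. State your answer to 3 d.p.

n = 8, Σs = 328, Σt = 175, Σs² = 14148, Σt² = 3893, Σst = 7242
nΣst − ΣsΣt = 57936 − 57400 = 536
nΣs² − (Σs)² = 113184 − 107584 = 5600; nΣt² − (Σt)² = 31144 − 30625 = 519
r = 536 / √(5600 × 519) = 536 / 1704.8167 ≈ 0.314

0.314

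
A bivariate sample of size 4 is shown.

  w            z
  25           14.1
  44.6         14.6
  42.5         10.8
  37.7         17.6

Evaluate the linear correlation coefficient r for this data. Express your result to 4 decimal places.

-0.1664

n = 4, Σw = 149.8, Σz = 57.1, Σw² = 5841.7, Σz² = 838.37, Σwz = 2126.18
nΣwz − ΣwΣz = 8504.72 − 8553.58 = -48.86
nΣw² − (Σw)² = 23366.8 − 22440.04 = 926.76; nΣz² − (Σz)² = 3353.48 − 3260.41 = 93.07
r = -48.86 / √(926.76 × 93.07) = -48.86 / 293.6896 ≈ -0.1664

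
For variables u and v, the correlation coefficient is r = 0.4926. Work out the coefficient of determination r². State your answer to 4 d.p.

0.2427

r² = (0.4926)² = 0.2427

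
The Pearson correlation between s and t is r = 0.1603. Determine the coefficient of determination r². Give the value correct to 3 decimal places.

0.026

r² = (0.1603)² = 0.026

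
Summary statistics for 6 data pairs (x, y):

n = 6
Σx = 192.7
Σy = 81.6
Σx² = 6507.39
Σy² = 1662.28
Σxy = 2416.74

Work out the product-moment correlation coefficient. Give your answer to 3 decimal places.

-0.486

r = (nΣxy − ΣxΣy) / √[(nΣx² − (Σx)²)(nΣy² − (Σy)²)]
Numerator: 6×2416.74 − 192.7×81.6 = -1223.88
Denominator: √[(39044.34 − 37133.29)(9973.68 − 6658.56)] = √[1911.05 × 3315.12] = 2517.0141
r = -1223.88 / 2517.0141 ≈ -0.486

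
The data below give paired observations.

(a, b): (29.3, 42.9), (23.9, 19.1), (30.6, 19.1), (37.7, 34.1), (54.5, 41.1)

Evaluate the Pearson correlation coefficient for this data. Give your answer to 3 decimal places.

n = 5, Σa = 176, Σb = 156.3, Σa² = 6757.6, Σb² = 5422.05, Σab = 5823.44
nΣab − ΣaΣb = 29117.2 − 27508.8 = 1608.4
nΣa² − (Σa)² = 33788 − 30976 = 2812; nΣb² − (Σb)² = 27110.25 − 24429.69 = 2680.56
r = 1608.4 / √(2812 × 2680.56) = 1608.4 / 2745.4935 ≈ 0.586

0.586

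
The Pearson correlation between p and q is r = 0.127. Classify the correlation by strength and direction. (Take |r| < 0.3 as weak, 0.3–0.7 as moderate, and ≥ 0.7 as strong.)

r = 0.127 > 0 so the relationship is positive.
|r| = 0.127, which falls in the weak range.

weak positive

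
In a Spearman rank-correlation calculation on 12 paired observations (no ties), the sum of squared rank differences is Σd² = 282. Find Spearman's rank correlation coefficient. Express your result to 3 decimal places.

0.014

ρ = 1 − 6Σd² / [n(n²−1)] = 1 − 6×282 / (12×143)
  = 1 − 1692/1716 = 1 − 0.9860 ≈ 0.014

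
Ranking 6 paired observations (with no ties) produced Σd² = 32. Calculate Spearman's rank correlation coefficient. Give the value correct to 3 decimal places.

0.086

ρ = 1 − 6Σd² / [n(n²−1)] = 1 − 6×32 / (6×35)
  = 1 − 192/210 = 1 − 0.9143 ≈ 0.086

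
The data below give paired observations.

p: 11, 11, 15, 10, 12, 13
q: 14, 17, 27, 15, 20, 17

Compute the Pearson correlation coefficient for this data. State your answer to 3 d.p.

0.877

n = 6, Σp = 72, Σq = 110, Σp² = 880, Σq² = 2128, Σpq = 1357
nΣpq − ΣpΣq = 8142 − 7920 = 222
nΣp² − (Σp)² = 5280 − 5184 = 96; nΣq² − (Σq)² = 12768 − 12100 = 668
r = 222 / √(96 × 668) = 222 / 253.2351 ≈ 0.877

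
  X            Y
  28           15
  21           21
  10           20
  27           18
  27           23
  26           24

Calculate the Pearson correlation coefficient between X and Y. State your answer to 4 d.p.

-0.0976

n = 6, ΣX = 139, ΣY = 121, ΣX² = 3459, ΣY² = 2495, ΣXY = 2792
nΣXY − ΣXΣY = 16752 − 16819 = -67
nΣX² − (ΣX)² = 20754 − 19321 = 1433; nΣY² − (ΣY)² = 14970 − 14641 = 329
r = -67 / √(1433 × 329) = -67 / 686.6273 ≈ -0.0976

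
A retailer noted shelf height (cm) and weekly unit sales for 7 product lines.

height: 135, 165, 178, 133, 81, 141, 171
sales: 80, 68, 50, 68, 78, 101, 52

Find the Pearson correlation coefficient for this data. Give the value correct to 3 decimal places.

n = 7, Σx = 1004, Σy = 497, Σx² = 150506, Σy² = 37137, Σxy = 69415
nΣxy − ΣxΣy = 485905 − 498988 = -13083
nΣx² − (Σx)² = 1053542 − 1008016 = 45526; nΣy² − (Σy)² = 259959 − 247009 = 12950
r = -13083 / √(45526 × 12950) = -13083 / 24280.8917 ≈ -0.539

-0.539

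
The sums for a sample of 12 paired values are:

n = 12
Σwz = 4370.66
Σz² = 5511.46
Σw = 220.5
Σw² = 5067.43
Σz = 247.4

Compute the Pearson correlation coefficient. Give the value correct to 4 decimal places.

r = (nΣwz − ΣwΣz) / √[(nΣw² − (Σw)²)(nΣz² − (Σz)²)]
Numerator: 12×4370.66 − 220.5×247.4 = -2103.78
Denominator: √[(60809.16 − 48620.25)(66137.52 − 61206.76)] = √[12188.91 × 4930.76] = 7752.4570
r = -2103.78 / 7752.4570 ≈ -0.2714

-0.2714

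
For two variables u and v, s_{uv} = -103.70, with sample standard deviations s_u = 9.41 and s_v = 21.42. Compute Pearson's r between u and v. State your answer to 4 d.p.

r = Cov(u,v) / (s_u · s_v) = -103.70 / (9.41 × 21.42)
  = -103.70 / 201.5622 ≈ -0.5145

-0.5145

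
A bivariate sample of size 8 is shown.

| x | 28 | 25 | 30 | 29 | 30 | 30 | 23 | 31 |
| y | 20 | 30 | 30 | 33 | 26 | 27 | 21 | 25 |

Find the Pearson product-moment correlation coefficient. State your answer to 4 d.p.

0.2929

n = 8, Σx = 226, Σy = 212, Σx² = 6440, Σy² = 5760, Σxy = 6015
nΣxy − ΣxΣy = 48120 − 47912 = 208
nΣx² − (Σx)² = 51520 − 51076 = 444; nΣy² − (Σy)² = 46080 − 44944 = 1136
r = 208 / √(444 × 1136) = 208 / 710.2000 ≈ 0.2929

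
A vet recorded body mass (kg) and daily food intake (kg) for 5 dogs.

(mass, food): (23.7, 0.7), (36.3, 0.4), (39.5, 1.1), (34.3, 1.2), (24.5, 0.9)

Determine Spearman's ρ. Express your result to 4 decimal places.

Rank mass: 1, 4, 5, 3, 2
Rank food: 2, 1, 4, 5, 3
d = rank(mass) − rank(food): -1, 3, 1, -2, -1; Σd² = 16
ρ = 1 − 6Σd² / [n(n²−1)] = 1 − 6×16 / (5×24) = 1 − 96/120 ≈ 0.2000

0.2000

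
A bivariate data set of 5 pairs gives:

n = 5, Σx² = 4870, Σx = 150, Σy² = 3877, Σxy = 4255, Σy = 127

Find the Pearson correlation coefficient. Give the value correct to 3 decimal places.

0.907

r = (nΣxy − ΣxΣy) / √[(nΣx² − (Σx)²)(nΣy² − (Σy)²)]
Numerator: 5×4255 − 150×127 = 2225
Denominator: √[(24350 − 22500)(19385 − 16129)] = √[1850 × 3256] = 2454.3023
r = 2225 / 2454.3023 ≈ 0.907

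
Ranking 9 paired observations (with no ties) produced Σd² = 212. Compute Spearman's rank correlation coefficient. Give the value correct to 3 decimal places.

-0.767

ρ = 1 − 6Σd² / [n(n²−1)] = 1 − 6×212 / (9×80)
  = 1 − 1272/720 = 1 − 1.7667 ≈ -0.767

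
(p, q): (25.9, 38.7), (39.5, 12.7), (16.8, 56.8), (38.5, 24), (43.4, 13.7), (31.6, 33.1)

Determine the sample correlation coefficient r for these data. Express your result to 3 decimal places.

n = 6, Σp = 195.7, Σq = 179, Σp² = 6877.67, Σq² = 6744.52, Σpq = 5022.76
nΣpq − ΣpΣq = 30136.56 − 35030.3 = -4893.74
nΣp² − (Σp)² = 41266.02 − 38298.49 = 2967.53; nΣq² − (Σq)² = 40467.12 − 32041 = 8426.12
r = -4893.74 / √(2967.53 × 8426.12) = -4893.74 / 5000.4764 ≈ -0.979

-0.979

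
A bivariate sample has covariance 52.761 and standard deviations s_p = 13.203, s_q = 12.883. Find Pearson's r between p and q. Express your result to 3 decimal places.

r = Cov(p,q) / (s_p · s_q) = 52.761 / (13.203 × 12.883)
  = 52.761 / 170.0942 ≈ 0.310

0.310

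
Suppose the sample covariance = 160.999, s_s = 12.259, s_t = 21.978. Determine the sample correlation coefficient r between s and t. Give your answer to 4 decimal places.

r = Cov(s,t) / (s_s · s_t) = 160.999 / (12.259 × 21.978)
  = 160.999 / 269.4283 ≈ 0.5976

0.5976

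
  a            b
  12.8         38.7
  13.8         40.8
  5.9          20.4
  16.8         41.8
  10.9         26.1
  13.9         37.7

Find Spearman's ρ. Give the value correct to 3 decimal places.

0.829

Rank a: 3, 4, 1, 6, 2, 5
Rank b: 4, 5, 1, 6, 2, 3
d = rank(a) − rank(b): -1, -1, 0, 0, 0, 2; Σd² = 6
ρ = 1 − 6Σd² / [n(n²−1)] = 1 − 6×6 / (6×35) = 1 − 36/210 ≈ 0.829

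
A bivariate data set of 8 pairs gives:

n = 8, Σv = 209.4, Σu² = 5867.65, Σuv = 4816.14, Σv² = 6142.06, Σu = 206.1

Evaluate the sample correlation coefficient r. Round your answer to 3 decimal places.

r = (nΣuv − ΣuΣv) / √[(nΣu² − (Σu)²)(nΣv² − (Σv)²)]
Numerator: 8×4816.14 − 206.1×209.4 = -4628.22
Denominator: √[(46941.2 − 42477.21)(49136.48 − 43848.36)] = √[4463.99 × 5288.12] = 4858.6124
r = -4628.22 / 4858.6124 ≈ -0.953

-0.953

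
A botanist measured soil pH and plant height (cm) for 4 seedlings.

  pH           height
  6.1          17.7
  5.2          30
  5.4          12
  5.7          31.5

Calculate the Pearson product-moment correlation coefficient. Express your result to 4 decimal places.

n = 4, Σx = 22.4, Σy = 91.2, Σx² = 125.9, Σy² = 2349.54, Σxy = 508.32
nΣxy − ΣxΣy = 2033.28 − 2042.88 = -9.6
nΣx² − (Σx)² = 503.6 − 501.76 = 1.84; nΣy² − (Σy)² = 9398.16 − 8317.44 = 1080.72
r = -9.6 / √(1.84 × 1080.72) = -9.6 / 44.5929 ≈ -0.2153

-0.2153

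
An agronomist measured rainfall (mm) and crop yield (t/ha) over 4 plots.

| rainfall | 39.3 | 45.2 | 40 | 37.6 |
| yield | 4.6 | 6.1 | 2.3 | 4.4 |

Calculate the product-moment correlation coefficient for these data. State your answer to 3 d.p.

n = 4, Σx = 162.1, Σy = 17.4, Σx² = 6601.29, Σy² = 83.02, Σxy = 713.94
nΣxy − ΣxΣy = 2855.76 − 2820.54 = 35.22
nΣx² − (Σx)² = 26405.16 − 26276.41 = 128.75; nΣy² − (Σy)² = 332.08 − 302.76 = 29.32
r = 35.22 / √(128.75 × 29.32) = 35.22 / 61.4406 ≈ 0.573

0.573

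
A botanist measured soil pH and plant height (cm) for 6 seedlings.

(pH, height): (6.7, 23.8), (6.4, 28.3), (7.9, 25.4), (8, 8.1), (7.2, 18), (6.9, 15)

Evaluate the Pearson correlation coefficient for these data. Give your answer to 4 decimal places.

-0.5244

n = 6, Σx = 43.1, Σy = 118.6, Σx² = 311.71, Σy² = 2627.1, Σxy = 839.14
nΣxy − ΣxΣy = 5034.84 − 5111.66 = -76.82
nΣx² − (Σx)² = 1870.26 − 1857.61 = 12.65; nΣy² − (Σy)² = 15762.6 − 14065.96 = 1696.64
r = -76.82 / √(12.65 × 1696.64) = -76.82 / 146.5008 ≈ -0.5244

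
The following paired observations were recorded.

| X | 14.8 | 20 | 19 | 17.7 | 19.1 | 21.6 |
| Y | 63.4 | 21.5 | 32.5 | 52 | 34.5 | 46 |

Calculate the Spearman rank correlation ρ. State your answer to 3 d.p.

-0.600

Rank X: 1, 5, 3, 2, 4, 6
Rank Y: 6, 1, 2, 5, 3, 4
d = rank(X) − rank(Y): -5, 4, 1, -3, 1, 2; Σd² = 56
ρ = 1 − 6Σd² / [n(n²−1)] = 1 − 6×56 / (6×35) = 1 − 336/210 ≈ -0.600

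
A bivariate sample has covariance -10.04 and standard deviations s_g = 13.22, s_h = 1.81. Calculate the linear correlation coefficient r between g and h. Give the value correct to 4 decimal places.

r = Cov(g,h) / (s_g · s_h) = -10.04 / (13.22 × 1.81)
  = -10.04 / 23.9282 ≈ -0.4196

-0.4196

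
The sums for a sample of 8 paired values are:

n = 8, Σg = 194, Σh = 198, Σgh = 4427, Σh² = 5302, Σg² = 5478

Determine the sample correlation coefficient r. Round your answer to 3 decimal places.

-0.672

r = (nΣgh − ΣgΣh) / √[(nΣg² − (Σg)²)(nΣh² − (Σh)²)]
Numerator: 8×4427 − 194×198 = -2996
Denominator: √[(43824 − 37636)(42416 − 39204)] = √[6188 × 3212] = 4458.2346
r = -2996 / 4458.2346 ≈ -0.672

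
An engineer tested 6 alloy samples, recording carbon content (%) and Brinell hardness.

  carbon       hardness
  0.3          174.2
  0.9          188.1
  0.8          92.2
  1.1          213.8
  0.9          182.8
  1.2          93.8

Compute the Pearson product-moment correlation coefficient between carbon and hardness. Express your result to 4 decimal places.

n = 6, Σx = 5.2, Σy = 944.9, Σx² = 5, Σy² = 162152.81, Σxy = 807.57
nΣxy − ΣxΣy = 4845.42 − 4913.48 = -68.06
nΣx² − (Σx)² = 30 − 27.04 = 2.96; nΣy² − (Σy)² = 972916.86 − 892836.01 = 80080.85
r = -68.06 / √(2.96 × 80080.85) = -68.06 / 486.8668 ≈ -0.1398

-0.1398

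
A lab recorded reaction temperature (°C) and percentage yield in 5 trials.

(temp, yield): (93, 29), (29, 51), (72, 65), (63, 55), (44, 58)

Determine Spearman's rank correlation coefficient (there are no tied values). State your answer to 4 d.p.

-0.1000

Rank temp: 5, 1, 4, 3, 2
Rank yield: 1, 2, 5, 3, 4
d = rank(temp) − rank(yield): 4, -1, -1, 0, -2; Σd² = 22
ρ = 1 − 6Σd² / [n(n²−1)] = 1 − 6×22 / (5×24) = 1 − 132/120 ≈ -0.1000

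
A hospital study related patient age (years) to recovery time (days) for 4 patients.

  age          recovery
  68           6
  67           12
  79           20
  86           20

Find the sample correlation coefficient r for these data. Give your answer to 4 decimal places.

0.8690

n = 4, Σx = 300, Σy = 58, Σx² = 22750, Σy² = 980, Σxy = 4512
nΣxy − ΣxΣy = 18048 − 17400 = 648
nΣx² − (Σx)² = 91000 − 90000 = 1000; nΣy² − (Σy)² = 3920 − 3364 = 556
r = 648 / √(1000 × 556) = 648 / 745.6541 ≈ 0.8690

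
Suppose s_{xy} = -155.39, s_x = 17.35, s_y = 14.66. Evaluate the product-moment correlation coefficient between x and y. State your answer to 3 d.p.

r = Cov(x,y) / (s_x · s_y) = -155.39 / (17.35 × 14.66)
  = -155.39 / 254.3510 ≈ -0.611

-0.611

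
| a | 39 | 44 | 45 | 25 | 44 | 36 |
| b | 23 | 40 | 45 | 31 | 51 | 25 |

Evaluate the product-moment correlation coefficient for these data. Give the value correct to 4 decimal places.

0.5852

n = 6, Σa = 233, Σb = 215, Σa² = 9339, Σb² = 8341, Σab = 8601
nΣab − ΣaΣb = 51606 − 50095 = 1511
nΣa² − (Σa)² = 56034 − 54289 = 1745; nΣb² − (Σb)² = 50046 − 46225 = 3821
r = 1511 / √(1745 × 3821) = 1511 / 2582.1783 ≈ 0.5852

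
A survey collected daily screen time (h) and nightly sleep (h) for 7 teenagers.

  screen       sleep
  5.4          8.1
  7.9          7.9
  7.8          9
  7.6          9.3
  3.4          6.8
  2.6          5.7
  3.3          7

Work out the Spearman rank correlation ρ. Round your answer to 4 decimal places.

Rank screen: 4, 7, 6, 5, 3, 1, 2
Rank sleep: 5, 4, 6, 7, 2, 1, 3
d = rank(screen) − rank(sleep): -1, 3, 0, -2, 1, 0, -1; Σd² = 16
ρ = 1 − 6Σd² / [n(n²−1)] = 1 − 6×16 / (7×48) = 1 − 96/336 ≈ 0.7143

0.7143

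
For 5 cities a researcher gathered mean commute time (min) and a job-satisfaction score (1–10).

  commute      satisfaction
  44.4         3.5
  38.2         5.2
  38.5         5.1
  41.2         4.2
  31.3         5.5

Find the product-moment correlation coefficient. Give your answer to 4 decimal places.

n = 5, Σx = 193.6, Σy = 23.5, Σx² = 7589.98, Σy² = 113.19, Σxy = 895.58
nΣxy − ΣxΣy = 4477.9 − 4549.6 = -71.7
nΣx² − (Σx)² = 37949.9 − 37480.96 = 468.94; nΣy² − (Σy)² = 565.95 − 552.25 = 13.7
r = -71.7 / √(468.94 × 13.7) = -71.7 / 80.1528 ≈ -0.8945

-0.8945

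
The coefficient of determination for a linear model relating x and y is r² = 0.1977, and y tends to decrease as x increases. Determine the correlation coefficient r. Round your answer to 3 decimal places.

|r| = √0.1977 = 0.445
The association is negative, so r = −0.445.

-0.445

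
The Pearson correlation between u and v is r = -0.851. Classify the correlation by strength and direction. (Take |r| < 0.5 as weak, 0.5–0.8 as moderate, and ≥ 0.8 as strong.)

r = -0.851 < 0 so the relationship is negative.
|r| = 0.851, which falls in the strong range.

strong negative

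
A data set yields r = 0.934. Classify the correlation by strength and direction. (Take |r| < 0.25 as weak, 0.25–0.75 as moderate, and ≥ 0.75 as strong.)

strong positive

r = 0.934 > 0 so the relationship is positive.
|r| = 0.934, which falls in the strong range.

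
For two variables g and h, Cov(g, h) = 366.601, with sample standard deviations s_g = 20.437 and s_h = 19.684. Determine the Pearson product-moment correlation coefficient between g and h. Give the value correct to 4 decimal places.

0.9113

r = Cov(g,h) / (s_g · s_h) = 366.601 / (20.437 × 19.684)
  = 366.601 / 402.2819 ≈ 0.9113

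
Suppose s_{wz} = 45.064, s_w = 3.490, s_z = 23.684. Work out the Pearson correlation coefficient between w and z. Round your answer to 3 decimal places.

r = Cov(w,z) / (s_w · s_z) = 45.064 / (3.490 × 23.684)
  = 45.064 / 82.6572 ≈ 0.545

0.545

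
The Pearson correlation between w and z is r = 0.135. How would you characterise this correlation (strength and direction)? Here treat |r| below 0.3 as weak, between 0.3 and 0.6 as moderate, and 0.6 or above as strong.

weak positive

r = 0.135 > 0 so the relationship is positive.
|r| = 0.135, which falls in the weak range.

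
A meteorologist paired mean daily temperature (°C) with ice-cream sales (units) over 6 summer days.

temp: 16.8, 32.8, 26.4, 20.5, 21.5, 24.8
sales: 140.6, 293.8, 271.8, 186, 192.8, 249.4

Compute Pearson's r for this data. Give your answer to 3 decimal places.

0.959

n = 6, Σx = 142.8, Σy = 1334.4, Σx² = 3552.58, Σy² = 313930.24, Σxy = 33317.56
nΣxy − ΣxΣy = 199905.36 − 190552.32 = 9353.04
nΣx² − (Σx)² = 21315.48 − 20391.84 = 923.64; nΣy² − (Σy)² = 1883581.44 − 1780623.36 = 102958.08
r = 9353.04 / √(923.64 × 102958.08) = 9353.04 / 9751.7281 ≈ 0.959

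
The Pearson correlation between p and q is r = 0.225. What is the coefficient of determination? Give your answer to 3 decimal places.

0.051

r² = (0.225)² = 0.051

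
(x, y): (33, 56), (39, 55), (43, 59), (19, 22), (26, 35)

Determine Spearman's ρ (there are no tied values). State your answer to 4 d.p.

Rank x: 3, 4, 5, 1, 2
Rank y: 4, 3, 5, 1, 2
d = rank(x) − rank(y): -1, 1, 0, 0, 0; Σd² = 2
ρ = 1 − 6Σd² / [n(n²−1)] = 1 − 6×2 / (5×24) = 1 − 12/120 ≈ 0.9000

0.9000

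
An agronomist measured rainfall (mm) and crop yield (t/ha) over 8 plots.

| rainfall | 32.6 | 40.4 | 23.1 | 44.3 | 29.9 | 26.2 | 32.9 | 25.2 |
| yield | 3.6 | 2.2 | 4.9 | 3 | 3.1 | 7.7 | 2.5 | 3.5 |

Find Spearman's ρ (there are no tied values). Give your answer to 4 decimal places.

-0.7619

Rank rainfall: 5, 7, 1, 8, 4, 3, 6, 2
Rank yield: 6, 1, 7, 3, 4, 8, 2, 5
d = rank(rainfall) − rank(yield): -1, 6, -6, 5, 0, -5, 4, -3; Σd² = 148
ρ = 1 − 6Σd² / [n(n²−1)] = 1 − 6×148 / (8×63) = 1 − 888/504 ≈ -0.7619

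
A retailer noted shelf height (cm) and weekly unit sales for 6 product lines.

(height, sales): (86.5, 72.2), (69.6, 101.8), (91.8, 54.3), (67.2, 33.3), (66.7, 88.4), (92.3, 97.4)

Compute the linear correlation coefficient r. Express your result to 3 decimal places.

0.052

n = 6, Σx = 474.1, Σy = 447.4, Σx² = 38237.67, Σy² = 36934.78, Σxy = 35439.38
nΣxy − ΣxΣy = 212636.28 − 212112.34 = 523.94
nΣx² − (Σx)² = 229426.02 − 224770.81 = 4655.21; nΣy² − (Σy)² = 221608.68 − 200166.76 = 21441.92
r = 523.94 / √(4655.21 × 21441.92) = 523.94 / 9990.8278 ≈ 0.052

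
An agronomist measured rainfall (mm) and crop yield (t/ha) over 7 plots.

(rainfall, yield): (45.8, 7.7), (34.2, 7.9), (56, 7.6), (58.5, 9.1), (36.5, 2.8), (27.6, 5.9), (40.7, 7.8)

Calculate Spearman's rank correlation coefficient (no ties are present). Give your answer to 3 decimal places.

Rank rainfall: 5, 2, 6, 7, 3, 1, 4
Rank yield: 4, 6, 3, 7, 1, 2, 5
d = rank(rainfall) − rank(yield): 1, -4, 3, 0, 2, -1, -1; Σd² = 32
ρ = 1 − 6Σd² / [n(n²−1)] = 1 − 6×32 / (7×48) = 1 − 192/336 ≈ 0.429

0.429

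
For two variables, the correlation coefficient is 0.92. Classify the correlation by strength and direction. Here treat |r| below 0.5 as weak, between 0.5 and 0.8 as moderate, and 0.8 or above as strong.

strong positive

r = 0.92 > 0 so the relationship is positive.
|r| = 0.92, which falls in the strong range.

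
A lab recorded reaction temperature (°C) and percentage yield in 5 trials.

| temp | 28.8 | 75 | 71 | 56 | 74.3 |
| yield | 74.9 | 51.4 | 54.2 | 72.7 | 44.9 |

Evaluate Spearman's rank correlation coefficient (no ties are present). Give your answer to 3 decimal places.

-0.900

Rank temp: 1, 5, 3, 2, 4
Rank yield: 5, 2, 3, 4, 1
d = rank(temp) − rank(yield): -4, 3, 0, -2, 3; Σd² = 38
ρ = 1 − 6Σd² / [n(n²−1)] = 1 − 6×38 / (5×24) = 1 − 228/120 ≈ -0.900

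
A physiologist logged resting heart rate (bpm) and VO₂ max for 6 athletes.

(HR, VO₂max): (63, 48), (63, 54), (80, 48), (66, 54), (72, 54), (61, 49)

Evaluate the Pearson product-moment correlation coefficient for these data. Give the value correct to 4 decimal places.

-0.1372

n = 6, Σx = 405, Σy = 307, Σx² = 27599, Σy² = 15757, Σxy = 20707
nΣxy − ΣxΣy = 124242 − 124335 = -93
nΣx² − (Σx)² = 165594 − 164025 = 1569; nΣy² − (Σy)² = 94542 − 94249 = 293
r = -93 / √(1569 × 293) = -93 / 678.0243 ≈ -0.1372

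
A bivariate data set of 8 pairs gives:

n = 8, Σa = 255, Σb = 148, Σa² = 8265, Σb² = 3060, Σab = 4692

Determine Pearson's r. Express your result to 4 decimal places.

r = (nΣab − ΣaΣb) / √[(nΣa² − (Σa)²)(nΣb² − (Σb)²)]
Numerator: 8×4692 − 255×148 = -204
Denominator: √[(66120 − 65025)(24480 − 21904)] = √[1095 × 2576] = 1679.4999
r = -204 / 1679.4999 ≈ -0.1215

-0.1215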